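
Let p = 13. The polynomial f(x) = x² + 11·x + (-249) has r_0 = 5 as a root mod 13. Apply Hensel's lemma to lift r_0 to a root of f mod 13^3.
r_2 = 850 (mod 2197)

Hensel: r_{i+1} = r_i − f(r_i)·(f′(r_i))^{-1} mod 13^{i+2}, f′(x) = 2x + 11. Iterate:
  r_0 = 5 (mod 13)
  r_1 = 5 (mod 169)
  r_2 = 850 (mod 2197)
Final: r = 850 satisfies f(r) ≡ 0 mod 13^3.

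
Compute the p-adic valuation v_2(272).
v_2(272) = 4

v_2(n) is the largest exponent k such that 2^k divides n. Factor out: 272 = 2^4 · 17. (Sign doesn't affect v_p.) So v_2(272) = 4.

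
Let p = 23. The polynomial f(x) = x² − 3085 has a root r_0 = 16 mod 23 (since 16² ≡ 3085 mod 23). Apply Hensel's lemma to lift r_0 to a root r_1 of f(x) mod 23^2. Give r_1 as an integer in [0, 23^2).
r_1 = 154 (mod 529)

Hensel's recurrence: r_{i+1} = r_i − f(r_i)·(f′(r_i))^{-1} mod 23^{i+2}, with f′(x) = 2x. Iterate:
  r_0 = 16 (mod 23)
  r_1 = 154 (mod 529)
Final: r_1 = 154, and one checks f(r_1) ≡ 0 mod 23^2.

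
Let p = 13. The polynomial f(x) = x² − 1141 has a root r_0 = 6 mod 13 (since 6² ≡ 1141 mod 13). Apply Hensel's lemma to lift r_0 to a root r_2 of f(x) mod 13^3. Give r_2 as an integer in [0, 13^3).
r_2 = 1605 (mod 2197)

Hensel's recurrence: r_{i+1} = r_i − f(r_i)·(f′(r_i))^{-1} mod 13^{i+2}, with f′(x) = 2x. Iterate:
  r_0 = 6 (mod 13)
  r_1 = 84 (mod 169)
  r_2 = 1605 (mod 2197)
Final: r_2 = 1605, and one checks f(r_2) ≡ 0 mod 13^3.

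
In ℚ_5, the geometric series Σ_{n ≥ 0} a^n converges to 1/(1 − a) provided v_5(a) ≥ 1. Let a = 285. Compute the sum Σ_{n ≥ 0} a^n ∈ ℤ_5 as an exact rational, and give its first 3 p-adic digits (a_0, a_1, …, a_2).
Σ a^n = 1/(1 − a) = -1/284;  first 3 digits = (1, 2, 0)

v_5(a) = 1 ≥ 1, so the series converges in ℤ_5 to 1/(1 − a) = 1/(1 − 285) = -1/284. Expand this rational in ℤ_5: compute digits iteratively via d_i = x_i mod 5, x_{i+1} = (x_i − d_i)/5. The first 3 digits are (1, 2, 0).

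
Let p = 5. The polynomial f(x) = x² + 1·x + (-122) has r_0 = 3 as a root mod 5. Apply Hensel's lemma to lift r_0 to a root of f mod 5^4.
r_3 = 158 (mod 625)

Hensel: r_{i+1} = r_i − f(r_i)·(f′(r_i))^{-1} mod 5^{i+2}, f′(x) = 2x + 1. Iterate:
  r_0 = 3 (mod 5)
  r_1 = 8 (mod 25)
  r_2 = 33 (mod 125)
  r_3 = 158 (mod 625)
Final: r = 158 satisfies f(r) ≡ 0 mod 5^4.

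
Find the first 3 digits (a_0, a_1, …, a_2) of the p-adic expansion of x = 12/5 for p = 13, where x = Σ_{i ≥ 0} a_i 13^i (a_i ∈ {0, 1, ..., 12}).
(a_0, …, a_2) = (5, 5, 10)

v_13(12/5) = 0 (numerator and denominator both coprime to 13), so x ∈ ℤ_13^×. Compute digits iteratively via a_i = x_i mod 13, x_{i+1} = (x_i − a_i)/13, with x_0 = x:
  x_0 = 12/5;  a_0 = 5;  x_1 = (x_0 − 5)/13 = -1/5
  x_1 = -1/5;  a_1 = 5;  x_2 = (x_1 − 5)/13 = -2/5
  x_2 = -2/5;  a_2 = 10;  x_3 = (x_2 − 10)/13 = -4/5
Digits: (5, 5, 10).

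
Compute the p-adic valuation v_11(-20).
v_11(-20) = 0

v_11(n) is the largest exponent k such that 11^k divides n. Factor out: -20 = -11^0 · 20. (Sign doesn't affect v_p.) So v_11(-20) = 0.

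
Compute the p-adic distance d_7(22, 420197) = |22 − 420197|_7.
d_7(22, 420197) = 1/16807

Step 1 — x − y = 22 − 420197 = -420175. Step 2 — v_7(-420175) = 5 (factor: -420175 = −(7^5 · 25); the sign does not affect v_p). Step 3 — |x − y|_7 = 7^{-5} = 1/16807.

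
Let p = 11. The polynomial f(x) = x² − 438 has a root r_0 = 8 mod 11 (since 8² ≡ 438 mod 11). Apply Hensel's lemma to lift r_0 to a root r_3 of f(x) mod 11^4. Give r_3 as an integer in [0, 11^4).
r_3 = 11481 (mod 14641)

Hensel's recurrence: r_{i+1} = r_i − f(r_i)·(f′(r_i))^{-1} mod 11^{i+2}, with f′(x) = 2x. Iterate:
  r_0 = 8 (mod 11)
  r_1 = 107 (mod 121)
  r_2 = 833 (mod 1331)
  r_3 = 11481 (mod 14641)
Final: r_3 = 11481, and one checks f(r_3) ≡ 0 mod 11^4.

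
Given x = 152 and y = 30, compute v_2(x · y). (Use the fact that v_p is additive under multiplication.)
v_2(4560) = 4

v_p(x) = 3 (factor: 152 = 2^3 · 19); v_p(y) = 1 (factor: 30 = 2^1 · 15). Additivity: v_p(xy) = v_p(x) + v_p(y) = 3 + 1 = 4. (Direct check: xy = 4560 = 2^4 · (285).)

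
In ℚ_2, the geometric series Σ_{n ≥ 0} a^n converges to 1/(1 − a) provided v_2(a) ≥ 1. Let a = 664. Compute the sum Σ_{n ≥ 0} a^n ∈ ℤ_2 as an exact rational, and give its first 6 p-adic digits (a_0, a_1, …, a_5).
Σ a^n = 1/(1 − a) = -1/663;  first 6 digits = (1, 0, 0, 1, 1, 0)

v_2(a) = 3 ≥ 1, so the series converges in ℤ_2 to 1/(1 − a) = 1/(1 − 664) = -1/663. Expand this rational in ℤ_2: compute digits iteratively via d_i = x_i mod 2, x_{i+1} = (x_i − d_i)/2. The first 6 digits are (1, 0, 0, 1, 1, 0).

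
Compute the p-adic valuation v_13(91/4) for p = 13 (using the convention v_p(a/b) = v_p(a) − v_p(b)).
v_13(91/4) = 1

Factor powers of 13 from the numerator and denominator of the reduced fraction: 91 = 13^1 · 7 and 4 = 13^0 · 4. Apply v_p(a/b) = v_p(a) − v_p(b): v_13(91/4) = 1 − 0 = 1.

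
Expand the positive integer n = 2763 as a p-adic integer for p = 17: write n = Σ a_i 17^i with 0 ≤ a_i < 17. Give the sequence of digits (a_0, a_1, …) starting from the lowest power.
(a_0, a_1, …) = (9, 9, 9)

Repeated division by 17 gives the digits low-to-high: 2763 = 9 + 9·17^1 + 9·17^2. Digit sequence: (9, 9, 9).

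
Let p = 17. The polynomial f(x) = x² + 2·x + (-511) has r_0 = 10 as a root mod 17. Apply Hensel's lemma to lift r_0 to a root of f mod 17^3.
r_2 = 4770 (mod 4913)

Hensel: r_{i+1} = r_i − f(r_i)·(f′(r_i))^{-1} mod 17^{i+2}, f′(x) = 2x + 2. Iterate:
  r_0 = 10 (mod 17)
  r_1 = 146 (mod 289)
  r_2 = 4770 (mod 4913)
Final: r = 4770 satisfies f(r) ≡ 0 mod 17^3.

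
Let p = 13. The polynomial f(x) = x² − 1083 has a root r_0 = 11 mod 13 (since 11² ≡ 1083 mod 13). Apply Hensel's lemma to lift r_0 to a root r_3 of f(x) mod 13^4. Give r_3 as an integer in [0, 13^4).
r_3 = 12530 (mod 28561)

Hensel's recurrence: r_{i+1} = r_i − f(r_i)·(f′(r_i))^{-1} mod 13^{i+2}, with f′(x) = 2x. Iterate:
  r_0 = 11 (mod 13)
  r_1 = 24 (mod 169)
  r_2 = 1545 (mod 2197)
  r_3 = 12530 (mod 28561)
Final: r_3 = 12530, and one checks f(r_3) ≡ 0 mod 13^4.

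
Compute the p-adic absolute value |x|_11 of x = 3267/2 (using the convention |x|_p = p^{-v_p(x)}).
|3267/2|_11 = 1/121

Step 1 — compute v_11(x) by factoring powers of 11 out of the numerator and denominator: v_11(3267/2) = 2. Step 2 — apply |x|_p = p^{-v_p(x)} = 11^{-2} = 1/121.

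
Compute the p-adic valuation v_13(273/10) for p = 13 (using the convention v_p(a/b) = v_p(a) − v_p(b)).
v_13(273/10) = 1

Factor powers of 13 from the numerator and denominator of the reduced fraction: 273 = 13^1 · 21 and 10 = 13^0 · 10. Apply v_p(a/b) = v_p(a) − v_p(b): v_13(273/10) = 1 − 0 = 1.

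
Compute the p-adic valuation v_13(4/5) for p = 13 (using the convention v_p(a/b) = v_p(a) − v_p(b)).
v_13(4/5) = 0

Factor powers of 13 from the numerator and denominator of the reduced fraction: 4 = 13^0 · 4 and 5 = 13^0 · 5. Apply v_p(a/b) = v_p(a) − v_p(b): v_13(4/5) = 0 − 0 = 0.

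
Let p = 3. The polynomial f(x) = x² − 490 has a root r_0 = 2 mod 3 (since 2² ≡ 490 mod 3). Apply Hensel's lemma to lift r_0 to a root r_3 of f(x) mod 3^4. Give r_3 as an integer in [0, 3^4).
r_3 = 2 (mod 81)

Hensel's recurrence: r_{i+1} = r_i − f(r_i)·(f′(r_i))^{-1} mod 3^{i+2}, with f′(x) = 2x. Iterate:
  r_0 = 2 (mod 3)
  r_1 = 2 (mod 9)
  r_2 = 2 (mod 27)
  r_3 = 2 (mod 81)
Final: r_3 = 2, and one checks f(r_3) ≡ 0 mod 3^4.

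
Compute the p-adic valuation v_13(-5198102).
v_13(-5198102) = 5

v_13(n) is the largest exponent k such that 13^k divides n. Factor out: -5198102 = -13^5 · 14. (Sign doesn't affect v_p.) So v_13(-5198102) = 5.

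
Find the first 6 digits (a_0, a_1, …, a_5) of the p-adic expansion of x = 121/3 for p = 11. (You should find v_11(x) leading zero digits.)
(a_0, …, a_5) = (0, 0, 4, 7, 3, 7)

v_11(121/3) = 2, so a_0 = ... = a_1 = 0. Factor out: x = 11^2 · u with u = 1/3 a unit in ℤ_11. Expand u iteratively via a_{v+i} = u_i mod 11, u_{i+1} = (u_i − a_{v+i})/11:
  u_0 = 1/3;  a_2 = 4;  u_1 = (u_0 − 4)/11 = -1/3
  u_1 = -1/3;  a_3 = 7;  u_2 = (u_1 − 7)/11 = -2/3
  u_2 = -2/3;  a_4 = 3;  u_3 = (u_2 − 3)/11 = -1/3
  u_3 = -1/3;  a_5 = 7;  u_4 = (u_3 − 7)/11 = -2/3
Digits: (0, 0, 4, 7, 3, 7).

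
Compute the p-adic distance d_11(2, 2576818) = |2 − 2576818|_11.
d_11(2, 2576818) = 1/161051

Step 1 — x − y = 2 − 2576818 = -2576816. Step 2 — v_11(-2576816) = 5 (factor: -2576816 = −(11^5 · 16); the sign does not affect v_p). Step 3 — |x − y|_11 = 11^{-5} = 1/161051.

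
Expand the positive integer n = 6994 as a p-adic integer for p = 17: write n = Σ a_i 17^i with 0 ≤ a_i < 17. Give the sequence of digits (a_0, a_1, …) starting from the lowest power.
(a_0, a_1, …) = (7, 3, 7, 1)

Repeated division by 17 gives the digits low-to-high: 6994 = 7 + 3·17^1 + 7·17^2 + 1·17^3. Digit sequence: (7, 3, 7, 1).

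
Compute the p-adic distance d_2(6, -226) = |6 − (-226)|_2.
d_2(6, -226) = 1/8

Step 1 — x − y = 6 − (-226) = 232. Step 2 — v_2(232) = 3 (factor: 232 = (2^3 · 29); the sign does not affect v_p). Step 3 — |x − y|_2 = 2^{-3} = 1/8.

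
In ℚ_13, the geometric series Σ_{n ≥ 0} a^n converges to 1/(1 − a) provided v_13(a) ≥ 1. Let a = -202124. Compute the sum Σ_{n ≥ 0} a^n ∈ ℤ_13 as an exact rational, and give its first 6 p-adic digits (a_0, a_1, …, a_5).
Σ a^n = 1/(1 − a) = 1/202125;  first 6 digits = (1, 0, 0, 12, 5, 12)

v_13(a) = 3 ≥ 1, so the series converges in ℤ_13 to 1/(1 − a) = 1/(1 − (-202124)) = 1/202125. Expand this rational in ℤ_13: compute digits iteratively via d_i = x_i mod 13, x_{i+1} = (x_i − d_i)/13. The first 6 digits are (1, 0, 0, 12, 5, 12).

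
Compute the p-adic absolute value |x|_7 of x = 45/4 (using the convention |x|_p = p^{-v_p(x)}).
|45/4|_7 = 1

Step 1 — compute v_7(x) by factoring powers of 7 out of the numerator and denominator: v_7(45/4) = 0. Step 2 — apply |x|_p = p^{-v_p(x)} = 7^{0} = 1.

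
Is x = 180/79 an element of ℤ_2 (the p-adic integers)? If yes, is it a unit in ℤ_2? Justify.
x ∈ ℤ_2 but not a unit; v_2(x) = 2 > 0

ℤ_2 = {x ∈ ℚ_2 : v_2(x) ≥ 0} and ℤ_2^× = {x ∈ ℤ_2 : v_2(x) = 0}. Here v_2(180/79) = v_2(num) − v_2(den) = 2; compare against these criteria.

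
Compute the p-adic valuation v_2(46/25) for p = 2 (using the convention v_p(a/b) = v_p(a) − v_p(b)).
v_2(46/25) = 1

Factor powers of 2 from the numerator and denominator of the reduced fraction: 46 = 2^1 · 23 and 25 = 2^0 · 25. Apply v_p(a/b) = v_p(a) − v_p(b): v_2(46/25) = 1 − 0 = 1.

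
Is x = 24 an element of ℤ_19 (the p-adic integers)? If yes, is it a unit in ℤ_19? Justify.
x ∈ ℤ_19^× (unit); v_19(x) = 0

ℤ_19 = {x ∈ ℚ_19 : v_19(x) ≥ 0} and ℤ_19^× = {x ∈ ℤ_19 : v_19(x) = 0}. Here v_19(24) = v_19(num) − v_19(den) = 0; compare against these criteria.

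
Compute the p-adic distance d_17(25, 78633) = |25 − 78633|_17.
d_17(25, 78633) = 1/4913

Step 1 — x − y = 25 − 78633 = -78608. Step 2 — v_17(-78608) = 3 (factor: -78608 = −(17^3 · 16); the sign does not affect v_p). Step 3 — |x − y|_17 = 17^{-3} = 1/4913.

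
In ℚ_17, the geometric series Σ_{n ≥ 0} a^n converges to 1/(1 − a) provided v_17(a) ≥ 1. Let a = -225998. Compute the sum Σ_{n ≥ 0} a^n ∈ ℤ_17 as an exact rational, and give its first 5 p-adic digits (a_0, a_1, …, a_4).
Σ a^n = 1/(1 − a) = 1/225999;  first 5 digits = (1, 0, 0, 5, 14)

v_17(a) = 3 ≥ 1, so the series converges in ℤ_17 to 1/(1 − a) = 1/(1 − (-225998)) = 1/225999. Expand this rational in ℤ_17: compute digits iteratively via d_i = x_i mod 17, x_{i+1} = (x_i − d_i)/17. The first 5 digits are (1, 0, 0, 5, 14).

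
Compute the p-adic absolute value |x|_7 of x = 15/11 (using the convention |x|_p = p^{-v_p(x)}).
|15/11|_7 = 1

Step 1 — compute v_7(x) by factoring powers of 7 out of the numerator and denominator: v_7(15/11) = 0. Step 2 — apply |x|_p = p^{-v_p(x)} = 7^{0} = 1.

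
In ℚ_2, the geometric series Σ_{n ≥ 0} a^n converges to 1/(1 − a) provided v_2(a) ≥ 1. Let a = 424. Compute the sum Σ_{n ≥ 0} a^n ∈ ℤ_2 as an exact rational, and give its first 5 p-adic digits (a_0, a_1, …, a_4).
Σ a^n = 1/(1 − a) = -1/423;  first 5 digits = (1, 0, 0, 1, 0)

v_2(a) = 3 ≥ 1, so the series converges in ℤ_2 to 1/(1 − a) = 1/(1 − 424) = -1/423. Expand this rational in ℤ_2: compute digits iteratively via d_i = x_i mod 2, x_{i+1} = (x_i − d_i)/2. The first 5 digits are (1, 0, 0, 1, 0).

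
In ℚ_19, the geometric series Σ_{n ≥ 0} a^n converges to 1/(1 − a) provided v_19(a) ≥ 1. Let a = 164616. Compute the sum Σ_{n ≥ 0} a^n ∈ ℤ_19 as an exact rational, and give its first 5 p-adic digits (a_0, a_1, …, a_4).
Σ a^n = 1/(1 − a) = -1/164615;  first 5 digits = (1, 0, 0, 5, 1)

v_19(a) = 3 ≥ 1, so the series converges in ℤ_19 to 1/(1 − a) = 1/(1 − 164616) = -1/164615. Expand this rational in ℤ_19: compute digits iteratively via d_i = x_i mod 19, x_{i+1} = (x_i − d_i)/19. The first 5 digits are (1, 0, 0, 5, 1).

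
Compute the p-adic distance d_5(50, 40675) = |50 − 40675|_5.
d_5(50, 40675) = 1/3125

Step 1 — x − y = 50 − 40675 = -40625. Step 2 — v_5(-40625) = 5 (factor: -40625 = −(5^5 · 13); the sign does not affect v_p). Step 3 — |x − y|_5 = 5^{-5} = 1/3125.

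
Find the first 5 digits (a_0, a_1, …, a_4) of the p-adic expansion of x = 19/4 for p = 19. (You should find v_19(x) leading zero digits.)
(a_0, …, a_4) = (0, 5, 14, 4, 14)

v_19(19/4) = 1, so a_0 = ... = a_0 = 0. Factor out: x = 19^1 · u with u = 1/4 a unit in ℤ_19. Expand u iteratively via a_{v+i} = u_i mod 19, u_{i+1} = (u_i − a_{v+i})/19:
  u_0 = 1/4;  a_1 = 5;  u_1 = (u_0 − 5)/19 = -1/4
  u_1 = -1/4;  a_2 = 14;  u_2 = (u_1 − 14)/19 = -3/4
  u_2 = -3/4;  a_3 = 4;  u_3 = (u_2 − 4)/19 = -1/4
  u_3 = -1/4;  a_4 = 14;  u_4 = (u_3 − 14)/19 = -3/4
Digits: (0, 5, 14, 4, 14).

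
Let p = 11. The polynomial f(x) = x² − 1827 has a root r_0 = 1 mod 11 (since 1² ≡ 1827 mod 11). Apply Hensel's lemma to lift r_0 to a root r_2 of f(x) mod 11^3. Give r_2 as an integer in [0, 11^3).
r_2 = 67 (mod 1331)

Hensel's recurrence: r_{i+1} = r_i − f(r_i)·(f′(r_i))^{-1} mod 11^{i+2}, with f′(x) = 2x. Iterate:
  r_0 = 1 (mod 11)
  r_1 = 67 (mod 121)
  r_2 = 67 (mod 1331)
Final: r_2 = 67, and one checks f(r_2) ≡ 0 mod 11^3.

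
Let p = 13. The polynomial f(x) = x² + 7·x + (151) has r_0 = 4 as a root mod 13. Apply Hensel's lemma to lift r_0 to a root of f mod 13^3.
r_2 = 1005 (mod 2197)

Hensel: r_{i+1} = r_i − f(r_i)·(f′(r_i))^{-1} mod 13^{i+2}, f′(x) = 2x + 7. Iterate:
  r_0 = 4 (mod 13)
  r_1 = 160 (mod 169)
  r_2 = 1005 (mod 2197)
Final: r = 1005 satisfies f(r) ≡ 0 mod 13^3.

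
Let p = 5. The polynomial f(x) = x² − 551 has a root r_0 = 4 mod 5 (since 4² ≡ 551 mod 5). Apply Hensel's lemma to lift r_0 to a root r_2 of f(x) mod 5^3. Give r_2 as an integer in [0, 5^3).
r_2 = 99 (mod 125)

Hensel's recurrence: r_{i+1} = r_i − f(r_i)·(f′(r_i))^{-1} mod 5^{i+2}, with f′(x) = 2x. Iterate:
  r_0 = 4 (mod 5)
  r_1 = 24 (mod 25)
  r_2 = 99 (mod 125)
Final: r_2 = 99, and one checks f(r_2) ≡ 0 mod 5^3.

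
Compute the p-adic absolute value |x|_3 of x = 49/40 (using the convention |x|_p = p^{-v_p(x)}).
|49/40|_3 = 1

Step 1 — compute v_3(x) by factoring powers of 3 out of the numerator and denominator: v_3(49/40) = 0. Step 2 — apply |x|_p = p^{-v_p(x)} = 3^{0} = 1.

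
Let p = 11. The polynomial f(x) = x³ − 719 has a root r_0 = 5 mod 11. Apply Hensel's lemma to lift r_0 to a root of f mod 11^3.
r_2 = 313 (mod 1331)

Hensel: r_{i+1} = r_i − f(r_i)/f′(r_i) mod 11^{i+2}, where f′(x) = 3x². Iterate:
  r_0 = 5 (mod 11)
  r_1 = 71 (mod 121)
  r_2 = 313 (mod 1331)
Final: r = 313 with f(r) ≡ 0 mod 11^3.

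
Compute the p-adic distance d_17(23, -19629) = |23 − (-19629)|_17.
d_17(23, -19629) = 1/4913

Step 1 — x − y = 23 − (-19629) = 19652. Step 2 — v_17(19652) = 3 (factor: 19652 = (17^3 · 4); the sign does not affect v_p). Step 3 — |x − y|_17 = 17^{-3} = 1/4913.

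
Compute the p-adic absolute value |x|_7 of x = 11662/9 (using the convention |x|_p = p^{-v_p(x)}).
|11662/9|_7 = 1/343

Step 1 — compute v_7(x) by factoring powers of 7 out of the numerator and denominator: v_7(11662/9) = 3. Step 2 — apply |x|_p = p^{-v_p(x)} = 7^{-3} = 1/343.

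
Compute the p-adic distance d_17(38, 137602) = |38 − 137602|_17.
d_17(38, 137602) = 1/4913

Step 1 — x − y = 38 − 137602 = -137564. Step 2 — v_17(-137564) = 3 (factor: -137564 = −(17^3 · 28); the sign does not affect v_p). Step 3 — |x − y|_17 = 17^{-3} = 1/4913.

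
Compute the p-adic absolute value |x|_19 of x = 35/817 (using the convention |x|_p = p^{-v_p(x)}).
|35/817|_19 = 19

Step 1 — compute v_19(x) by factoring powers of 19 out of the numerator and denominator: v_19(35/817) = -1. Step 2 — apply |x|_p = p^{-v_p(x)} = 19^{1} = 19.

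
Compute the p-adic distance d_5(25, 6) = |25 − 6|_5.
d_5(25, 6) = 1

Step 1 — x − y = 25 − 6 = 19. Step 2 — v_5(19) = 0 (factor: 19 = (5^0 · 19); the sign does not affect v_p). Step 3 — |x − y|_5 = 5^{0} = 1.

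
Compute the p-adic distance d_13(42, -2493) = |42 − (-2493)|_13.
d_13(42, -2493) = 1/169

Step 1 — x − y = 42 − (-2493) = 2535. Step 2 — v_13(2535) = 2 (factor: 2535 = (13^2 · 15); the sign does not affect v_p). Step 3 — |x − y|_13 = 13^{-2} = 1/169.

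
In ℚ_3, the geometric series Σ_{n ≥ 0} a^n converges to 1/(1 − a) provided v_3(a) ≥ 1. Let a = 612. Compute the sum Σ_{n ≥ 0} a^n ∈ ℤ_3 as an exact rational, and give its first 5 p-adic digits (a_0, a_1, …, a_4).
Σ a^n = 1/(1 − a) = -1/611;  first 5 digits = (1, 0, 2, 1, 2)

v_3(a) = 2 ≥ 1, so the series converges in ℤ_3 to 1/(1 − a) = 1/(1 − 612) = -1/611. Expand this rational in ℤ_3: compute digits iteratively via d_i = x_i mod 3, x_{i+1} = (x_i − d_i)/3. The first 5 digits are (1, 0, 2, 1, 2).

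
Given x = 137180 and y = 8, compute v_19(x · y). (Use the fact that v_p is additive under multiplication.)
v_19(1097440) = 3

v_p(x) = 3 (factor: 137180 = 19^3 · 20); v_p(y) = 0 (factor: 8 = 19^0 · 8). Additivity: v_p(xy) = v_p(x) + v_p(y) = 3 + 0 = 3. (Direct check: xy = 1097440 = 19^3 · (160).)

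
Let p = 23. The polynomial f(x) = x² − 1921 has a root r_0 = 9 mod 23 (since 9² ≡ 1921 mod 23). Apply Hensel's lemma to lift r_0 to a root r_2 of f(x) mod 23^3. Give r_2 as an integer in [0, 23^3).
r_2 = 699 (mod 12167)

Hensel's recurrence: r_{i+1} = r_i − f(r_i)·(f′(r_i))^{-1} mod 23^{i+2}, with f′(x) = 2x. Iterate:
  r_0 = 9 (mod 23)
  r_1 = 170 (mod 529)
  r_2 = 699 (mod 12167)
Final: r_2 = 699, and one checks f(r_2) ≡ 0 mod 23^3.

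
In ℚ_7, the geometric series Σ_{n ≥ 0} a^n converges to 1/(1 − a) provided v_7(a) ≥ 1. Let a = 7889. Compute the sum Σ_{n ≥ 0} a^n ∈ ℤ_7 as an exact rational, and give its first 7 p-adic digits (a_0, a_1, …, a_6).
Σ a^n = 1/(1 − a) = -1/7888;  first 7 digits = (1, 0, 0, 2, 3, 0, 4)

v_7(a) = 3 ≥ 1, so the series converges in ℤ_7 to 1/(1 − a) = 1/(1 − 7889) = -1/7888. Expand this rational in ℤ_7: compute digits iteratively via d_i = x_i mod 7, x_{i+1} = (x_i − d_i)/7. The first 7 digits are (1, 0, 0, 2, 3, 0, 4).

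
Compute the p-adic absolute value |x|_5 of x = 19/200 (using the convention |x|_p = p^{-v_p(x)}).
|19/200|_5 = 25

Step 1 — compute v_5(x) by factoring powers of 5 out of the numerator and denominator: v_5(19/200) = -2. Step 2 — apply |x|_p = p^{-v_p(x)} = 5^{2} = 25.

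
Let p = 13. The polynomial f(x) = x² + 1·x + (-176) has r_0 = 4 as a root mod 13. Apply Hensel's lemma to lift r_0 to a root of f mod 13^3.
r_2 = 1317 (mod 2197)

Hensel: r_{i+1} = r_i − f(r_i)·(f′(r_i))^{-1} mod 13^{i+2}, f′(x) = 2x + 1. Iterate:
  r_0 = 4 (mod 13)
  r_1 = 134 (mod 169)
  r_2 = 1317 (mod 2197)
Final: r = 1317 satisfies f(r) ≡ 0 mod 13^3.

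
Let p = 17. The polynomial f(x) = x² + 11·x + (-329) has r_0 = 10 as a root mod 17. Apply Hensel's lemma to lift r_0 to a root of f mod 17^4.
r_3 = 1319 (mod 83521)

Hensel: r_{i+1} = r_i − f(r_i)·(f′(r_i))^{-1} mod 17^{i+2}, f′(x) = 2x + 11. Iterate:
  r_0 = 10 (mod 17)
  r_1 = 163 (mod 289)
  r_2 = 1319 (mod 4913)
  r_3 = 1319 (mod 83521)
Final: r = 1319 satisfies f(r) ≡ 0 mod 17^4.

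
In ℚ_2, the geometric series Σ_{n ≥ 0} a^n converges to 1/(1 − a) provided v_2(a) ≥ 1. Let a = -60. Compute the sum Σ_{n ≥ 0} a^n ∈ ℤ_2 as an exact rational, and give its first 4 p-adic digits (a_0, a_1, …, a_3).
Σ a^n = 1/(1 − a) = 1/61;  first 4 digits = (1, 0, 1, 0)

v_2(a) = 2 ≥ 1, so the series converges in ℤ_2 to 1/(1 − a) = 1/(1 − (-60)) = 1/61. Expand this rational in ℤ_2: compute digits iteratively via d_i = x_i mod 2, x_{i+1} = (x_i − d_i)/2. The first 4 digits are (1, 0, 1, 0).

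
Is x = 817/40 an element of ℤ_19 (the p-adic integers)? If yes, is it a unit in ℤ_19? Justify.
x ∈ ℤ_19 but not a unit; v_19(x) = 1 > 0

ℤ_19 = {x ∈ ℚ_19 : v_19(x) ≥ 0} and ℤ_19^× = {x ∈ ℤ_19 : v_19(x) = 0}. Here v_19(817/40) = v_19(num) − v_19(den) = 1; compare against these criteria.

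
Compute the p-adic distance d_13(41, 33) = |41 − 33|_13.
d_13(41, 33) = 1

Step 1 — x − y = 41 − 33 = 8. Step 2 — v_13(8) = 0 (factor: 8 = (13^0 · 8); the sign does not affect v_p). Step 3 — |x − y|_13 = 13^{0} = 1.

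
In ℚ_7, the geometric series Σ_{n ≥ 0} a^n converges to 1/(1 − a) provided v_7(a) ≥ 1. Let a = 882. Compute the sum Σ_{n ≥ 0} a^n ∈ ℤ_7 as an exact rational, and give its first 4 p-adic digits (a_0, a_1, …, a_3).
Σ a^n = 1/(1 − a) = -1/881;  first 4 digits = (1, 0, 4, 2)

v_7(a) = 2 ≥ 1, so the series converges in ℤ_7 to 1/(1 − a) = 1/(1 − 882) = -1/881. Expand this rational in ℤ_7: compute digits iteratively via d_i = x_i mod 7, x_{i+1} = (x_i − d_i)/7. The first 4 digits are (1, 0, 4, 2).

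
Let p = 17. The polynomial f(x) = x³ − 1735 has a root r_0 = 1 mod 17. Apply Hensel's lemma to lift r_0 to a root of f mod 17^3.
r_2 = 579 (mod 4913)

Hensel: r_{i+1} = r_i − f(r_i)/f′(r_i) mod 17^{i+2}, where f′(x) = 3x². Iterate:
  r_0 = 1 (mod 17)
  r_1 = 1 (mod 289)
  r_2 = 579 (mod 4913)
Final: r = 579 with f(r) ≡ 0 mod 17^3.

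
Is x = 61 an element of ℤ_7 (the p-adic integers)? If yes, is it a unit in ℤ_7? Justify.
x ∈ ℤ_7^× (unit); v_7(x) = 0

ℤ_7 = {x ∈ ℚ_7 : v_7(x) ≥ 0} and ℤ_7^× = {x ∈ ℤ_7 : v_7(x) = 0}. Here v_7(61) = v_7(num) − v_7(den) = 0; compare against these criteria.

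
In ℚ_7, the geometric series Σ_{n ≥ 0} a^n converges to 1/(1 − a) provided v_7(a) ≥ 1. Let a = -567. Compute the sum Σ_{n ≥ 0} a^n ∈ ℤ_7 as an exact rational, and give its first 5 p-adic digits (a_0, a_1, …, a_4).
Σ a^n = 1/(1 − a) = 1/568;  first 5 digits = (1, 3, 4, 3, 6)

v_7(a) = 1 ≥ 1, so the series converges in ℤ_7 to 1/(1 − a) = 1/(1 − (-567)) = 1/568. Expand this rational in ℤ_7: compute digits iteratively via d_i = x_i mod 7, x_{i+1} = (x_i − d_i)/7. The first 5 digits are (1, 3, 4, 3, 6).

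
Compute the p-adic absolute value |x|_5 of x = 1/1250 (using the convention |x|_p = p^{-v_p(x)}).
|1/1250|_5 = 625

Step 1 — compute v_5(x) by factoring powers of 5 out of the numerator and denominator: v_5(1/1250) = -4. Step 2 — apply |x|_p = p^{-v_p(x)} = 5^{4} = 625.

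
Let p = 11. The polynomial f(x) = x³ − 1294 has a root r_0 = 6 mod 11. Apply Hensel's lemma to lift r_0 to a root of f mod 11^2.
r_1 = 72 (mod 121)

Hensel: r_{i+1} = r_i − f(r_i)/f′(r_i) mod 11^{i+2}, where f′(x) = 3x². Iterate:
  r_0 = 6 (mod 11)
  r_1 = 72 (mod 121)
Final: r = 72 with f(r) ≡ 0 mod 11^2.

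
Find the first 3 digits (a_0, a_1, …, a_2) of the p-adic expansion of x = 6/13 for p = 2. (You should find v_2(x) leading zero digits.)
(a_0, …, a_2) = (0, 1, 1)

v_2(6/13) = 1, so a_0 = ... = a_0 = 0. Factor out: x = 2^1 · u with u = 3/13 a unit in ℤ_2. Expand u iteratively via a_{v+i} = u_i mod 2, u_{i+1} = (u_i − a_{v+i})/2:
  u_0 = 3/13;  a_1 = 1;  u_1 = (u_0 − 1)/2 = -5/13
  u_1 = -5/13;  a_2 = 1;  u_2 = (u_1 − 1)/2 = -9/13
Digits: (0, 1, 1).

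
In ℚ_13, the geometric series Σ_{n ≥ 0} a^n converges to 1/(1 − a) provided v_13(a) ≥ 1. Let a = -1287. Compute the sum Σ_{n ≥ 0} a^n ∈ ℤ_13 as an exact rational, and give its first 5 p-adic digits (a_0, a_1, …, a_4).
Σ a^n = 1/(1 − a) = 1/1288;  first 5 digits = (1, 5, 4, 7, 1)

v_13(a) = 1 ≥ 1, so the series converges in ℤ_13 to 1/(1 − a) = 1/(1 − (-1287)) = 1/1288. Expand this rational in ℤ_13: compute digits iteratively via d_i = x_i mod 13, x_{i+1} = (x_i − d_i)/13. The first 5 digits are (1, 5, 4, 7, 1).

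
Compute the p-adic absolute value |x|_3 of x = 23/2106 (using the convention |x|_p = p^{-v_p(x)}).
|23/2106|_3 = 81

Step 1 — compute v_3(x) by factoring powers of 3 out of the numerator and denominator: v_3(23/2106) = -4. Step 2 — apply |x|_p = p^{-v_p(x)} = 3^{4} = 81.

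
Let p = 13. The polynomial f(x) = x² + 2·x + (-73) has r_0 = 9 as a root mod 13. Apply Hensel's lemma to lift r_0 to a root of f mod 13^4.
r_3 = 25138 (mod 28561)

Hensel: r_{i+1} = r_i − f(r_i)·(f′(r_i))^{-1} mod 13^{i+2}, f′(x) = 2x + 2. Iterate:
  r_0 = 9 (mod 13)
  r_1 = 126 (mod 169)
  r_2 = 971 (mod 2197)
  r_3 = 25138 (mod 28561)
Final: r = 25138 satisfies f(r) ≡ 0 mod 13^4.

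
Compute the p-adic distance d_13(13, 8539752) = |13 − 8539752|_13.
d_13(13, 8539752) = 1/371293

Step 1 — x − y = 13 − 8539752 = -8539739. Step 2 — v_13(-8539739) = 5 (factor: -8539739 = −(13^5 · 23); the sign does not affect v_p). Step 3 — |x − y|_13 = 13^{-5} = 1/371293.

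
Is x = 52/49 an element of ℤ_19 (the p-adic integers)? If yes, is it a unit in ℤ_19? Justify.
x ∈ ℤ_19^× (unit); v_19(x) = 0

ℤ_19 = {x ∈ ℚ_19 : v_19(x) ≥ 0} and ℤ_19^× = {x ∈ ℤ_19 : v_19(x) = 0}. Here v_19(52/49) = v_19(num) − v_19(den) = 0; compare against these criteria.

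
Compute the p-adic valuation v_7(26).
v_7(26) = 0

v_7(n) is the largest exponent k such that 7^k divides n. Factor out: 26 = 7^0 · 26. (Sign doesn't affect v_p.) So v_7(26) = 0.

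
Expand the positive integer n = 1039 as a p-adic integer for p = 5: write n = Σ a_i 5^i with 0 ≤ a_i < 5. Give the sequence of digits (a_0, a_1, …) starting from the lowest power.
(a_0, a_1, …) = (4, 2, 1, 3, 1)

Repeated division by 5 gives the digits low-to-high: 1039 = 4 + 2·5^1 + 1·5^2 + 3·5^3 + 1·5^4. Digit sequence: (4, 2, 1, 3, 1).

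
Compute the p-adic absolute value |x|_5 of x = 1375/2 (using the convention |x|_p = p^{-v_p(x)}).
|1375/2|_5 = 1/125

Step 1 — compute v_5(x) by factoring powers of 5 out of the numerator and denominator: v_5(1375/2) = 3. Step 2 — apply |x|_p = p^{-v_p(x)} = 5^{-3} = 1/125.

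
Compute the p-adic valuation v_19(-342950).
v_19(-342950) = 3

v_19(n) is the largest exponent k such that 19^k divides n. Factor out: -342950 = -19^3 · 50. (Sign doesn't affect v_p.) So v_19(-342950) = 3.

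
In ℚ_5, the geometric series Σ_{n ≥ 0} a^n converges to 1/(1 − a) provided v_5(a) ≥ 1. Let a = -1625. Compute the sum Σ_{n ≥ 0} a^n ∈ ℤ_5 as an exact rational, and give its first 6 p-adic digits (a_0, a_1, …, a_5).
Σ a^n = 1/(1 − a) = 1/1626;  first 6 digits = (1, 0, 0, 2, 2, 4)

v_5(a) = 3 ≥ 1, so the series converges in ℤ_5 to 1/(1 − a) = 1/(1 − (-1625)) = 1/1626. Expand this rational in ℤ_5: compute digits iteratively via d_i = x_i mod 5, x_{i+1} = (x_i − d_i)/5. The first 6 digits are (1, 0, 0, 2, 2, 4).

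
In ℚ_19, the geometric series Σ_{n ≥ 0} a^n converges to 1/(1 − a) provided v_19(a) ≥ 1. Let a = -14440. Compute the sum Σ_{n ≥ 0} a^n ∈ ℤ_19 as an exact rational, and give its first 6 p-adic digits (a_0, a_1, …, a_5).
Σ a^n = 1/(1 − a) = 1/14441;  first 6 digits = (1, 0, 17, 16, 3, 8)

v_19(a) = 2 ≥ 1, so the series converges in ℤ_19 to 1/(1 − a) = 1/(1 − (-14440)) = 1/14441. Expand this rational in ℤ_19: compute digits iteratively via d_i = x_i mod 19, x_{i+1} = (x_i − d_i)/19. The first 6 digits are (1, 0, 17, 16, 3, 8).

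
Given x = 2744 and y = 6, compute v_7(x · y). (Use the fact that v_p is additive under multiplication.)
v_7(16464) = 3

v_p(x) = 3 (factor: 2744 = 7^3 · 8); v_p(y) = 0 (factor: 6 = 7^0 · 6). Additivity: v_p(xy) = v_p(x) + v_p(y) = 3 + 0 = 3. (Direct check: xy = 16464 = 7^3 · (48).)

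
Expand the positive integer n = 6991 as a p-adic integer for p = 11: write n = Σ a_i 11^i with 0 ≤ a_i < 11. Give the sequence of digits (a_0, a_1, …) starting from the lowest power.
(a_0, a_1, …) = (6, 8, 2, 5)

Repeated division by 11 gives the digits low-to-high: 6991 = 6 + 8·11^1 + 2·11^2 + 5·11^3. Digit sequence: (6, 8, 2, 5).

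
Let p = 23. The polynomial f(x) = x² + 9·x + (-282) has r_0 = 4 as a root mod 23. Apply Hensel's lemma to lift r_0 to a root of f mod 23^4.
r_3 = 23947 (mod 279841)

Hensel: r_{i+1} = r_i − f(r_i)·(f′(r_i))^{-1} mod 23^{i+2}, f′(x) = 2x + 9. Iterate:
  r_0 = 4 (mod 23)
  r_1 = 142 (mod 529)
  r_2 = 11780 (mod 12167)
  r_3 = 23947 (mod 279841)
Final: r = 23947 satisfies f(r) ≡ 0 mod 23^4.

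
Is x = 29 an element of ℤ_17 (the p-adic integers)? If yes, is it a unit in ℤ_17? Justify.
x ∈ ℤ_17^× (unit); v_17(x) = 0

ℤ_17 = {x ∈ ℚ_17 : v_17(x) ≥ 0} and ℤ_17^× = {x ∈ ℤ_17 : v_17(x) = 0}. Here v_17(29) = v_17(num) − v_17(den) = 0; compare against these criteria.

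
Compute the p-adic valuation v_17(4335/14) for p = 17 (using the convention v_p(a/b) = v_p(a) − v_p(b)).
v_17(4335/14) = 2

Factor powers of 17 from the numerator and denominator of the reduced fraction: 4335 = 17^2 · 15 and 14 = 17^0 · 14. Apply v_p(a/b) = v_p(a) − v_p(b): v_17(4335/14) = 2 − 0 = 2.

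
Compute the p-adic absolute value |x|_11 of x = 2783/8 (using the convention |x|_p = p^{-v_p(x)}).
|2783/8|_11 = 1/121

Step 1 — compute v_11(x) by factoring powers of 11 out of the numerator and denominator: v_11(2783/8) = 2. Step 2 — apply |x|_p = p^{-v_p(x)} = 11^{-2} = 1/121.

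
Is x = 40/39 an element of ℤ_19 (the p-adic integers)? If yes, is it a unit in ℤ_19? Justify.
x ∈ ℤ_19^× (unit); v_19(x) = 0

ℤ_19 = {x ∈ ℚ_19 : v_19(x) ≥ 0} and ℤ_19^× = {x ∈ ℤ_19 : v_19(x) = 0}. Here v_19(40/39) = v_19(num) − v_19(den) = 0; compare against these criteria.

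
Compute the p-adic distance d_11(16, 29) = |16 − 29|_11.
d_11(16, 29) = 1

Step 1 — x − y = 16 − 29 = -13. Step 2 — v_11(-13) = 0 (factor: -13 = −(11^0 · 13); the sign does not affect v_p). Step 3 — |x − y|_11 = 11^{0} = 1.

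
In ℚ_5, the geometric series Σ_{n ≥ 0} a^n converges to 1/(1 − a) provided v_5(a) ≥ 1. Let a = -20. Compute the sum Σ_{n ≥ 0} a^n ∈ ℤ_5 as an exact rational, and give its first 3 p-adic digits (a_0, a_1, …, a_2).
Σ a^n = 1/(1 − a) = 1/21;  first 3 digits = (1, 1, 0)

v_5(a) = 1 ≥ 1, so the series converges in ℤ_5 to 1/(1 − a) = 1/(1 − (-20)) = 1/21. Expand this rational in ℤ_5: compute digits iteratively via d_i = x_i mod 5, x_{i+1} = (x_i − d_i)/5. The first 3 digits are (1, 1, 0).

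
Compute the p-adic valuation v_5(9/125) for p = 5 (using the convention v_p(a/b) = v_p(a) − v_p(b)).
v_5(9/125) = -3

Factor powers of 5 from the numerator and denominator of the reduced fraction: 9 = 5^0 · 9 and 125 = 5^3 · 1. Apply v_p(a/b) = v_p(a) − v_p(b): v_5(9/125) = 0 − 3 = -3.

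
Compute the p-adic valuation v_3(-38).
v_3(-38) = 0

v_3(n) is the largest exponent k such that 3^k divides n. Factor out: -38 = -3^0 · 38. (Sign doesn't affect v_p.) So v_3(-38) = 0.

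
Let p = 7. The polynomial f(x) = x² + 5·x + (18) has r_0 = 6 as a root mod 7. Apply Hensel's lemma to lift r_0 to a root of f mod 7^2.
r_1 = 27 (mod 49)

Hensel: r_{i+1} = r_i − f(r_i)·(f′(r_i))^{-1} mod 7^{i+2}, f′(x) = 2x + 5. Iterate:
  r_0 = 6 (mod 7)
  r_1 = 27 (mod 49)
Final: r = 27 satisfies f(r) ≡ 0 mod 7^2.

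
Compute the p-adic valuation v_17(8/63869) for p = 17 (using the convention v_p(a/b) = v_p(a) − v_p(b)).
v_17(8/63869) = -3

Factor powers of 17 from the numerator and denominator of the reduced fraction: 8 = 17^0 · 8 and 63869 = 17^3 · 13. Apply v_p(a/b) = v_p(a) − v_p(b): v_17(8/63869) = 0 − 3 = -3.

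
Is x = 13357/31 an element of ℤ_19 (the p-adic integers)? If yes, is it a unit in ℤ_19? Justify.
x ∈ ℤ_19 but not a unit; v_19(x) = 2 > 0

ℤ_19 = {x ∈ ℚ_19 : v_19(x) ≥ 0} and ℤ_19^× = {x ∈ ℤ_19 : v_19(x) = 0}. Here v_19(13357/31) = v_19(num) − v_19(den) = 2; compare against these criteria.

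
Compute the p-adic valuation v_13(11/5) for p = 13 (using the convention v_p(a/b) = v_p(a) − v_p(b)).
v_13(11/5) = 0

Factor powers of 13 from the numerator and denominator of the reduced fraction: 11 = 13^0 · 11 and 5 = 13^0 · 5. Apply v_p(a/b) = v_p(a) − v_p(b): v_13(11/5) = 0 − 0 = 0.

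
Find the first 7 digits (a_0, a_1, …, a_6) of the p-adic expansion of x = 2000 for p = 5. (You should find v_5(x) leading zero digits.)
(a_0, …, a_6) = (0, 0, 0, 1, 3, 0, 0)

v_5(2000) = 3, so a_0 = ... = a_2 = 0. Factor out: x = 5^3 · u with u = 16 a unit in ℤ_5. Expand u iteratively via a_{v+i} = u_i mod 5, u_{i+1} = (u_i − a_{v+i})/5:
  u_0 = 16;  a_3 = 1;  u_1 = (u_0 − 1)/5 = 3
  u_1 = 3;  a_4 = 3;  u_2 = (u_1 − 3)/5 = 0
  u_2 = 0;  a_5 = 0;  u_3 = (u_2 − 0)/5 = 0
  u_3 = 0;  a_6 = 0;  u_4 = (u_3 − 0)/5 = 0
Digits: (0, 0, 0, 1, 3, 0, 0).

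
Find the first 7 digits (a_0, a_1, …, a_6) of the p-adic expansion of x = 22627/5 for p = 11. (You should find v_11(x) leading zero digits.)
(a_0, …, a_6) = (0, 0, 0, 10, 6, 6, 6)

v_11(22627/5) = 3, so a_0 = ... = a_2 = 0. Factor out: x = 11^3 · u with u = 17/5 a unit in ℤ_11. Expand u iteratively via a_{v+i} = u_i mod 11, u_{i+1} = (u_i − a_{v+i})/11:
  u_0 = 17/5;  a_3 = 10;  u_1 = (u_0 − 10)/11 = -3/5
  u_1 = -3/5;  a_4 = 6;  u_2 = (u_1 − 6)/11 = -3/5
  u_2 = -3/5;  a_5 = 6;  u_3 = (u_2 − 6)/11 = -3/5
  u_3 = -3/5;  a_6 = 6;  u_4 = (u_3 − 6)/11 = -3/5
Digits: (0, 0, 0, 10, 6, 6, 6).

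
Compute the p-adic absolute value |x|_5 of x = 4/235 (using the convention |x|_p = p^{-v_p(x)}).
|4/235|_5 = 5

Step 1 — compute v_5(x) by factoring powers of 5 out of the numerator and denominator: v_5(4/235) = -1. Step 2 — apply |x|_p = p^{-v_p(x)} = 5^{1} = 5.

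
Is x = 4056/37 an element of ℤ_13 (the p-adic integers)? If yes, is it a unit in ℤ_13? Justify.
x ∈ ℤ_13 but not a unit; v_13(x) = 2 > 0

ℤ_13 = {x ∈ ℚ_13 : v_13(x) ≥ 0} and ℤ_13^× = {x ∈ ℤ_13 : v_13(x) = 0}. Here v_13(4056/37) = v_13(num) − v_13(den) = 2; compare against these criteria.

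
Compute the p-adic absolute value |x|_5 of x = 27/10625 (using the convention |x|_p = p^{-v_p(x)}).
|27/10625|_5 = 625

Step 1 — compute v_5(x) by factoring powers of 5 out of the numerator and denominator: v_5(27/10625) = -4. Step 2 — apply |x|_p = p^{-v_p(x)} = 5^{4} = 625.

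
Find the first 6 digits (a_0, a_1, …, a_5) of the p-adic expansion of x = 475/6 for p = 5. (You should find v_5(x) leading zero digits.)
(a_0, …, a_5) = (0, 0, 4, 4, 0, 4)

v_5(475/6) = 2, so a_0 = ... = a_1 = 0. Factor out: x = 5^2 · u with u = 19/6 a unit in ℤ_5. Expand u iteratively via a_{v+i} = u_i mod 5, u_{i+1} = (u_i − a_{v+i})/5:
  u_0 = 19/6;  a_2 = 4;  u_1 = (u_0 − 4)/5 = -1/6
  u_1 = -1/6;  a_3 = 4;  u_2 = (u_1 − 4)/5 = -5/6
  u_2 = -5/6;  a_4 = 0;  u_3 = (u_2 − 0)/5 = -1/6
  u_3 = -1/6;  a_5 = 4;  u_4 = (u_3 − 4)/5 = -5/6
Digits: (0, 0, 4, 4, 0, 4).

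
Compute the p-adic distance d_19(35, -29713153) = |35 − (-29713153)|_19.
d_19(35, -29713153) = 1/2476099

Step 1 — x − y = 35 − (-29713153) = 29713188. Step 2 — v_19(29713188) = 5 (factor: 29713188 = (19^5 · 12); the sign does not affect v_p). Step 3 — |x − y|_19 = 19^{-5} = 1/2476099.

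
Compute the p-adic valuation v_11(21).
v_11(21) = 0

v_11(n) is the largest exponent k such that 11^k divides n. Factor out: 21 = 11^0 · 21. (Sign doesn't affect v_p.) So v_11(21) = 0.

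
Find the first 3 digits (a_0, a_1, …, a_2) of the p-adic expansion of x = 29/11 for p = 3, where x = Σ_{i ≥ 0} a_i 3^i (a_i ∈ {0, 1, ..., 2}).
(a_0, …, a_2) = (1, 0, 1)

v_3(29/11) = 0 (numerator and denominator both coprime to 3), so x ∈ ℤ_3^×. Compute digits iteratively via a_i = x_i mod 3, x_{i+1} = (x_i − a_i)/3, with x_0 = x:
  x_0 = 29/11;  a_0 = 1;  x_1 = (x_0 − 1)/3 = 6/11
  x_1 = 6/11;  a_1 = 0;  x_2 = (x_1 − 0)/3 = 2/11
  x_2 = 2/11;  a_2 = 1;  x_3 = (x_2 − 1)/3 = -3/11
Digits: (1, 0, 1).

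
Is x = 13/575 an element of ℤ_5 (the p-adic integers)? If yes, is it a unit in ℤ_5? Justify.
x ∉ ℤ_5 (v_5(x) = -2 < 0)

ℤ_5 = {x ∈ ℚ_5 : v_5(x) ≥ 0} and ℤ_5^× = {x ∈ ℤ_5 : v_5(x) = 0}. Here v_5(13/575) = v_5(num) − v_5(den) = -2; compare against these criteria.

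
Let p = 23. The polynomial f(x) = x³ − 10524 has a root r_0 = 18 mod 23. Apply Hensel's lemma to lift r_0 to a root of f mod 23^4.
r_3 = 4503 (mod 279841)

Hensel: r_{i+1} = r_i − f(r_i)/f′(r_i) mod 23^{i+2}, where f′(x) = 3x². Iterate:
  r_0 = 18 (mod 23)
  r_1 = 271 (mod 529)
  r_2 = 4503 (mod 12167)
  r_3 = 4503 (mod 279841)
Final: r = 4503 with f(r) ≡ 0 mod 23^4.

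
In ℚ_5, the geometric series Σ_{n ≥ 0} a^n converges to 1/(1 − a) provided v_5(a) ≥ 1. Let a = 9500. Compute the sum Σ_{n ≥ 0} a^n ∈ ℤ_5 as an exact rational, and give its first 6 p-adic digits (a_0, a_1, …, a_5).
Σ a^n = 1/(1 − a) = -1/9499;  first 6 digits = (1, 0, 0, 1, 0, 3)

v_5(a) = 3 ≥ 1, so the series converges in ℤ_5 to 1/(1 − a) = 1/(1 − 9500) = -1/9499. Expand this rational in ℤ_5: compute digits iteratively via d_i = x_i mod 5, x_{i+1} = (x_i − d_i)/5. The first 6 digits are (1, 0, 0, 1, 0, 3).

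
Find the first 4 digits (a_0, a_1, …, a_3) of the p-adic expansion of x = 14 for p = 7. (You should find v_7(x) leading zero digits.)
(a_0, …, a_3) = (0, 2, 0, 0)

v_7(14) = 1, so a_0 = ... = a_0 = 0. Factor out: x = 7^1 · u with u = 2 a unit in ℤ_7. Expand u iteratively via a_{v+i} = u_i mod 7, u_{i+1} = (u_i − a_{v+i})/7:
  u_0 = 2;  a_1 = 2;  u_1 = (u_0 − 2)/7 = 0
  u_1 = 0;  a_2 = 0;  u_2 = (u_1 − 0)/7 = 0
  u_2 = 0;  a_3 = 0;  u_3 = (u_2 − 0)/7 = 0
Digits: (0, 2, 0, 0).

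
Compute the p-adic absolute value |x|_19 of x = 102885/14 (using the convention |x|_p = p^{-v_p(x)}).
|102885/14|_19 = 1/6859

Step 1 — compute v_19(x) by factoring powers of 19 out of the numerator and denominator: v_19(102885/14) = 3. Step 2 — apply |x|_p = p^{-v_p(x)} = 19^{-3} = 1/6859.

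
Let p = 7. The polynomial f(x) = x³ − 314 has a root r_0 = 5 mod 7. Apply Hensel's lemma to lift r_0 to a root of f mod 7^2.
r_1 = 33 (mod 49)

Hensel: r_{i+1} = r_i − f(r_i)/f′(r_i) mod 7^{i+2}, where f′(x) = 3x². Iterate:
  r_0 = 5 (mod 7)
  r_1 = 33 (mod 49)
Final: r = 33 with f(r) ≡ 0 mod 7^2.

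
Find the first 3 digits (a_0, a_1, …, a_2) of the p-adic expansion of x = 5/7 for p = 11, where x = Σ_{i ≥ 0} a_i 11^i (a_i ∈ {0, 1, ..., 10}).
(a_0, …, a_2) = (7, 1, 3)

v_11(5/7) = 0 (numerator and denominator both coprime to 11), so x ∈ ℤ_11^×. Compute digits iteratively via a_i = x_i mod 11, x_{i+1} = (x_i − a_i)/11, with x_0 = x:
  x_0 = 5/7;  a_0 = 7;  x_1 = (x_0 − 7)/11 = -4/7
  x_1 = -4/7;  a_1 = 1;  x_2 = (x_1 − 1)/11 = -1/7
  x_2 = -1/7;  a_2 = 3;  x_3 = (x_2 − 3)/11 = -2/7
Digits: (7, 1, 3).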